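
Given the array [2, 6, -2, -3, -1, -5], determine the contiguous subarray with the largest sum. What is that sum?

Using Kadane's algorithm on [2, 6, -2, -3, -1, -5]:

Scanning through the array:
Position 1 (value 6): max_ending_here = 8, max_so_far = 8
Position 2 (value -2): max_ending_here = 6, max_so_far = 8
Position 3 (value -3): max_ending_here = 3, max_so_far = 8
Position 4 (value -1): max_ending_here = 2, max_so_far = 8
Position 5 (value -5): max_ending_here = -3, max_so_far = 8

Maximum subarray: [2, 6]
Maximum sum: 8

The maximum subarray is [2, 6] with sum 8. This subarray runs from index 0 to index 1.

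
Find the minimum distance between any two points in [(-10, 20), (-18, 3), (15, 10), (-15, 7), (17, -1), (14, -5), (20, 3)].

Computing all pairwise distances among 7 points:

d((-10, 20), (-18, 3)) = 18.7883
d((-10, 20), (15, 10)) = 26.9258
d((-10, 20), (-15, 7)) = 13.9284
d((-10, 20), (17, -1)) = 34.2053
d((-10, 20), (14, -5)) = 34.6554
d((-10, 20), (20, 3)) = 34.4819
d((-18, 3), (15, 10)) = 33.7343
d((-18, 3), (-15, 7)) = 5.0 <-- minimum
d((-18, 3), (17, -1)) = 35.2278
d((-18, 3), (14, -5)) = 32.9848
d((-18, 3), (20, 3)) = 38.0
d((15, 10), (-15, 7)) = 30.1496
d((15, 10), (17, -1)) = 11.1803
d((15, 10), (14, -5)) = 15.0333
d((15, 10), (20, 3)) = 8.6023
d((-15, 7), (17, -1)) = 32.9848
d((-15, 7), (14, -5)) = 31.3847
d((-15, 7), (20, 3)) = 35.2278
d((17, -1), (14, -5)) = 5.0 <-- minimum
d((17, -1), (20, 3)) = 5.0 <-- minimum
d((14, -5), (20, 3)) = 10.0

Minimum distance: 5.0 (tie among 3 pairs: (-18, 3) and (-15, 7); (17, -1) and (14, -5); (17, -1) and (20, 3))

The minimum Euclidean distance is 5.0. There is a tie: 3 pairs achieve this minimum — (-18, 3) and (-15, 7); (17, -1) and (14, -5); (17, -1) and (20, 3). Any of these is a valid closest pair. For 7 points, brute-force pairwise comparison is shown above. For large n, the divide-and-conquer algorithm (sort by x, recurse on halves, check the dividing strip) achieves O(n log n).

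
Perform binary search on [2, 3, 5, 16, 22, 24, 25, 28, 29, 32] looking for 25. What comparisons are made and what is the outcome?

Binary search for 25 in [2, 3, 5, 16, 22, 24, 25, 28, 29, 32]:

lo=0, hi=9, mid=4, arr[mid]=22 -> 22 < 25, search right half
lo=5, hi=9, mid=7, arr[mid]=28 -> 28 > 25, search left half
lo=5, hi=6, mid=5, arr[mid]=24 -> 24 < 25, search right half
lo=6, hi=6, mid=6, arr[mid]=25 -> Found target at index 6!

Binary search finds 25 at index 6 after 4 comparisons. The search repeatedly halves the search space by comparing with the middle element.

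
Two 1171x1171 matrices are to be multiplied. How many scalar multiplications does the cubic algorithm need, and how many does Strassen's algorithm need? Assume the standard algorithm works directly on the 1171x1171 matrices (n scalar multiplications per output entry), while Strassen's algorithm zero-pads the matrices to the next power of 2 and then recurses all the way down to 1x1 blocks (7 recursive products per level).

Matrix multiplication for 1171x1171 matrices:

Strassen's algorithm requires power-of-2 dimensions. Pad 1171x1171 to 2048x2048 (next power of 2).

Standard algorithm: 1171^3 = 1605723211 multiplications
Strassen's algorithm: 7^(log2(2048)) = 7^11 = 1977326743 multiplications
Difference: 1605723211 - 1977326743 = -371603532 (Strassen uses MORE here due to padding overhead — for small or just-over-power-of-2 n, padding can outweigh the per-level savings)

Standard: 1605723211 multiplications (1171^3). Strassen: 1977326743 multiplications (7^11, after padding to 2048x2048). Strassen reduces 8 recursive multiplications to 7 at each level.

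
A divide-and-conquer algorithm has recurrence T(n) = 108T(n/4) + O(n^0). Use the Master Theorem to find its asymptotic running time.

Master Theorem for T(n) = 108T(n/4) + O(n^0):

a = 108, b = 4, c = 0
log_b(a) = log_4(108) = 3.3774

Case 1: c = 0 < log_4(108) = 3.3774
T(n) = O(n^(log_4 108))

For T(n) = 108T(n/4) + O(n^0): log_4(108) = 3.3774. This is Case 1 of the Master Theorem (c < log_b(a), work dominated by leaves), giving O(n^(log_4 108)).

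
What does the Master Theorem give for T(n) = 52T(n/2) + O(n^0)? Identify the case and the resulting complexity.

Master Theorem for T(n) = 52T(n/2) + O(n^0):

a = 52, b = 2, c = 0
log_b(a) = log_2(52) = 5.7004

Case 1: c = 0 < log_2(52) = 5.7004
T(n) = O(n^(log_2 52))

For T(n) = 52T(n/2) + O(n^0): log_2(52) = 5.7004. This is Case 1 of the Master Theorem (c < log_b(a), work dominated by leaves), giving O(n^(log_2 52)).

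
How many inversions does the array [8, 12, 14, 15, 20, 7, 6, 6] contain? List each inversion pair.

Finding inversions in [8, 12, 14, 15, 20, 7, 6, 6]:

(0, 5): arr[0]=8 > arr[5]=7
(0, 6): arr[0]=8 > arr[6]=6
(0, 7): arr[0]=8 > arr[7]=6
(1, 5): arr[1]=12 > arr[5]=7
(1, 6): arr[1]=12 > arr[6]=6
(1, 7): arr[1]=12 > arr[7]=6
(2, 5): arr[2]=14 > arr[5]=7
(2, 6): arr[2]=14 > arr[6]=6
(2, 7): arr[2]=14 > arr[7]=6
(3, 5): arr[3]=15 > arr[5]=7
(3, 6): arr[3]=15 > arr[6]=6
(3, 7): arr[3]=15 > arr[7]=6
(4, 5): arr[4]=20 > arr[5]=7
(4, 6): arr[4]=20 > arr[6]=6
(4, 7): arr[4]=20 > arr[7]=6
(5, 6): arr[5]=7 > arr[6]=6
(5, 7): arr[5]=7 > arr[7]=6

Total inversions: 17

The array has 17 inversion(s): (0,5), (0,6), (0,7), (1,5), (1,6), (1,7), (2,5), (2,6), (2,7), (3,5), (3,6), (3,7), (4,5), (4,6), (4,7), (5,6), (5,7). Each pair (i,j) satisfies i < j and arr[i] > arr[j].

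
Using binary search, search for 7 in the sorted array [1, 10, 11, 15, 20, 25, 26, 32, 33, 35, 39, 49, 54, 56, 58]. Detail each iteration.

Binary search for 7 in [1, 10, 11, 15, 20, 25, 26, 32, 33, 35, 39, 49, 54, 56, 58]:

lo=0, hi=14, mid=7, arr[mid]=32 -> 32 > 7, search left half
lo=0, hi=6, mid=3, arr[mid]=15 -> 15 > 7, search left half
lo=0, hi=2, mid=1, arr[mid]=10 -> 10 > 7, search left half
lo=0, hi=0, mid=0, arr[mid]=1 -> 1 < 7, search right half
lo=1 > hi=0, target 7 not found

Binary search determines that 7 is not in the array after 4 comparisons. The search space was exhausted without finding the target.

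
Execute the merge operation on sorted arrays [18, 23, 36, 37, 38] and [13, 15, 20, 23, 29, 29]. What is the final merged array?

Merging process:

Compare 18 vs 13: take 13 from right. Merged: [13]
Compare 18 vs 15: take 15 from right. Merged: [13, 15]
Compare 18 vs 20: take 18 from left. Merged: [13, 15, 18]
Compare 23 vs 20: take 20 from right. Merged: [13, 15, 18, 20]
Compare 23 vs 23: take 23 from left. Merged: [13, 15, 18, 20, 23]
Compare 36 vs 23: take 23 from right. Merged: [13, 15, 18, 20, 23, 23]
Compare 36 vs 29: take 29 from right. Merged: [13, 15, 18, 20, 23, 23, 29]
Compare 36 vs 29: take 29 from right. Merged: [13, 15, 18, 20, 23, 23, 29, 29]
Append remaining from left: [36, 37, 38]. Merged: [13, 15, 18, 20, 23, 23, 29, 29, 36, 37, 38]

Final merged array: [13, 15, 18, 20, 23, 23, 29, 29, 36, 37, 38]
Total comparisons: 8

The merged array is [13, 15, 18, 20, 23, 23, 29, 29, 36, 37, 38], requiring 8 comparisons. The merge step runs in O(n) time where n is the total number of elements.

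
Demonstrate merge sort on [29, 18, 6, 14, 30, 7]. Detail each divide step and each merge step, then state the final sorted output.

Merge sort trace:

Split: [29, 18, 6, 14, 30, 7] -> [29, 18, 6] and [14, 30, 7]
  Split: [29, 18, 6] -> [29] and [18, 6]
    Split: [18, 6] -> [18] and [6]
    Merge: [18] + [6] -> [6, 18]
  Merge: [29] + [6, 18] -> [6, 18, 29]
  Split: [14, 30, 7] -> [14] and [30, 7]
    Split: [30, 7] -> [30] and [7]
    Merge: [30] + [7] -> [7, 30]
  Merge: [14] + [7, 30] -> [7, 14, 30]
Merge: [6, 18, 29] + [7, 14, 30] -> [6, 7, 14, 18, 29, 30]

Final sorted array: [6, 7, 14, 18, 29, 30]

The merge sort proceeds by recursively splitting the array and merging sorted halves.
After all merges, the sorted array is [6, 7, 14, 18, 29, 30].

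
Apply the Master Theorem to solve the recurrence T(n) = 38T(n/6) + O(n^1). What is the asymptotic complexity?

Master Theorem for T(n) = 38T(n/6) + O(n^1):

a = 38, b = 6, c = 1
log_b(a) = log_6(38) = 2.0302

Case 1: c = 1 < log_6(38) = 2.0302
T(n) = O(n^(log_6 38))

For T(n) = 38T(n/6) + O(n^1): log_6(38) = 2.0302. This is Case 1 of the Master Theorem (c < log_b(a), work dominated by leaves), giving O(n^(log_6 38)).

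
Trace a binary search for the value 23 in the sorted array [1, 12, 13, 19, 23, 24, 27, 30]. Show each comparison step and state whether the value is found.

Binary search for 23 in [1, 12, 13, 19, 23, 24, 27, 30]:

lo=0, hi=7, mid=3, arr[mid]=19 -> 19 < 23, search right half
lo=4, hi=7, mid=5, arr[mid]=24 -> 24 > 23, search left half
lo=4, hi=4, mid=4, arr[mid]=23 -> Found target at index 4!

Binary search finds 23 at index 4 after 3 comparisons. The search repeatedly halves the search space by comparing with the middle element.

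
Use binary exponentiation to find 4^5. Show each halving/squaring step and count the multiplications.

Computing 4^5 by squaring (build up from 4^1; each line after the first costs one multiplication):

4^1 = 4
4^2 = (4^1)^2 = 4^2 = 16
4^4 = (4^2)^2 = 16^2 = 256
4^5 = 4 * 4^4 = 4 * 256 = 1024

Result: 1024
Multiplications needed: 3 (3 lines after 4^1)

4^5 = 1024. Using exponentiation by squaring, this requires 3 multiplications. The key idea: if the exponent is even, square the half-power; if odd, multiply by the base once.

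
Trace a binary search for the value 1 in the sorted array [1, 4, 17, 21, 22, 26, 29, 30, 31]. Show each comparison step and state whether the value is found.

Binary search for 1 in [1, 4, 17, 21, 22, 26, 29, 30, 31]:

lo=0, hi=8, mid=4, arr[mid]=22 -> 22 > 1, search left half
lo=0, hi=3, mid=1, arr[mid]=4 -> 4 > 1, search left half
lo=0, hi=0, mid=0, arr[mid]=1 -> Found target at index 0!

Binary search finds 1 at index 0 after 3 comparisons. The search repeatedly halves the search space by comparing with the middle element.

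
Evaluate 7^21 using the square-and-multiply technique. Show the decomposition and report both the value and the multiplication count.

Computing 7^21 by squaring (build up from 7^1; each line after the first costs one multiplication):

7^1 = 7
7^2 = (7^1)^2 = 7^2 = 49
7^4 = (7^2)^2 = 49^2 = 2401
7^5 = 7 * 7^4 = 7 * 2401 = 16807
7^10 = (7^5)^2 = 16807^2 = 282475249
7^20 = (7^10)^2 = 282475249^2 = 79792266297612001
7^21 = 7 * 7^20 = 7 * 79792266297612001 = 558545864083284007

Result: 558545864083284007
Multiplications needed: 6 (6 lines after 7^1)

7^21 = 558545864083284007. Using exponentiation by squaring, this requires 6 multiplications. The key idea: if the exponent is even, square the half-power; if odd, multiply by the base once.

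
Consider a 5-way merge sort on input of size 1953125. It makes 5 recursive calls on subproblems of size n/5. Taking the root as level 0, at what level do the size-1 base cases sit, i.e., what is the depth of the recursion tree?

For divide and conquer with division factor 5:

Problem sizes at each level:
Level 0: 1953125
Level 1: 390625
Level 2: 78125
Level 3: 15625
Level 4: 3125
Level 5: 625
Level 6: 125
Level 7: 25
Level 8: 5
Level 9: 1

The root is level 0 and the size-1 base case is level 9 (the tree spans levels 0 through 9, i.e. 10 levels counting the root), so the depth is the number of divisions: log_5(1953125) = 9

The recursion tree depth is log_5(1953125) = 9. At each level, the problem size is divided by 5, so it takes 9 divisions to reduce to a base case of size 1. The algorithm makes 5 recursive calls at each level.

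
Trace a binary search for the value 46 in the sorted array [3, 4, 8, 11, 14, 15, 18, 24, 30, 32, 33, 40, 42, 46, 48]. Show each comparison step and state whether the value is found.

Binary search for 46 in [3, 4, 8, 11, 14, 15, 18, 24, 30, 32, 33, 40, 42, 46, 48]:

lo=0, hi=14, mid=7, arr[mid]=24 -> 24 < 46, search right half
lo=8, hi=14, mid=11, arr[mid]=40 -> 40 < 46, search right half
lo=12, hi=14, mid=13, arr[mid]=46 -> Found target at index 13!

Binary search finds 46 at index 13 after 3 comparisons. The search repeatedly halves the search space by comparing with the middle element.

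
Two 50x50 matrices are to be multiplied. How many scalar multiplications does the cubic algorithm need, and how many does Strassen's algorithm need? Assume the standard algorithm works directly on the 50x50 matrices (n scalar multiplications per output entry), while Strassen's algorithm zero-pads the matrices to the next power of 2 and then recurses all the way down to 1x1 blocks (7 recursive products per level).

Matrix multiplication for 50x50 matrices:

Strassen's algorithm requires power-of-2 dimensions. Pad 50x50 to 64x64 (next power of 2).

Standard algorithm: 50^3 = 125000 multiplications
Strassen's algorithm: 7^(log2(64)) = 7^6 = 117649 multiplications
Savings: 125000 - 117649 = 7351 multiplications

Standard: 125000 multiplications (50^3). Strassen: 117649 multiplications (7^6, after padding to 64x64). Strassen reduces 8 recursive multiplications to 7 at each level.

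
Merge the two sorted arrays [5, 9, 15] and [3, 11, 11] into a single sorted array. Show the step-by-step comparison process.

Merging process:

Compare 5 vs 3: take 3 from right. Merged: [3]
Compare 5 vs 11: take 5 from left. Merged: [3, 5]
Compare 9 vs 11: take 9 from left. Merged: [3, 5, 9]
Compare 15 vs 11: take 11 from right. Merged: [3, 5, 9, 11]
Compare 15 vs 11: take 11 from right. Merged: [3, 5, 9, 11, 11]
Append remaining from left: [15]. Merged: [3, 5, 9, 11, 11, 15]

Final merged array: [3, 5, 9, 11, 11, 15]
Total comparisons: 5

The merged array is [3, 5, 9, 11, 11, 15], requiring 5 comparisons. The merge step runs in O(n) time where n is the total number of elements.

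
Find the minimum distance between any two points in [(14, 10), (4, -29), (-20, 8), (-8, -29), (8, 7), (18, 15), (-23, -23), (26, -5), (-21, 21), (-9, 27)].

Computing all pairwise distances among 10 points:

d((14, 10), (4, -29)) = 40.2616
d((14, 10), (-20, 8)) = 34.0588
d((14, 10), (-8, -29)) = 44.7772
d((14, 10), (8, 7)) = 6.7082
d((14, 10), (18, 15)) = 6.4031 <-- minimum
d((14, 10), (-23, -23)) = 49.5782
d((14, 10), (26, -5)) = 19.2094
d((14, 10), (-21, 21)) = 36.6879
d((14, 10), (-9, 27)) = 28.6007
d((4, -29), (-20, 8)) = 44.1022
d((4, -29), (-8, -29)) = 12.0
d((4, -29), (8, 7)) = 36.2215
d((4, -29), (18, 15)) = 46.1736
d((4, -29), (-23, -23)) = 27.6586
d((4, -29), (26, -5)) = 32.5576
d((4, -29), (-21, 21)) = 55.9017
d((4, -29), (-9, 27)) = 57.4891
d((-20, 8), (-8, -29)) = 38.8973
d((-20, 8), (8, 7)) = 28.0179
d((-20, 8), (18, 15)) = 38.6394
d((-20, 8), (-23, -23)) = 31.1448
d((-20, 8), (26, -5)) = 47.8017
d((-20, 8), (-21, 21)) = 13.0384
d((-20, 8), (-9, 27)) = 21.9545
d((-8, -29), (8, 7)) = 39.3954
d((-8, -29), (18, 15)) = 51.1077
d((-8, -29), (-23, -23)) = 16.1555
d((-8, -29), (26, -5)) = 41.6173
d((-8, -29), (-21, 21)) = 51.6624
d((-8, -29), (-9, 27)) = 56.0089
d((8, 7), (18, 15)) = 12.8062
d((8, 7), (-23, -23)) = 43.1393
d((8, 7), (26, -5)) = 21.6333
d((8, 7), (-21, 21)) = 32.2025
d((8, 7), (-9, 27)) = 26.2488
d((18, 15), (-23, -23)) = 55.9017
d((18, 15), (26, -5)) = 21.5407
d((18, 15), (-21, 21)) = 39.4588
d((18, 15), (-9, 27)) = 29.5466
d((-23, -23), (26, -5)) = 52.2015
d((-23, -23), (-21, 21)) = 44.0454
d((-23, -23), (-9, 27)) = 51.923
d((26, -5), (-21, 21)) = 53.7122
d((26, -5), (-9, 27)) = 47.4236
d((-21, 21), (-9, 27)) = 13.4164

Closest pair: (14, 10) and (18, 15) with distance 6.4031

The closest pair is (14, 10) and (18, 15) with Euclidean distance 6.4031. For 10 points, brute-force pairwise comparison is shown above. For large n, the divide-and-conquer algorithm (sort by x, recurse on halves, check the dividing strip) achieves O(n log n).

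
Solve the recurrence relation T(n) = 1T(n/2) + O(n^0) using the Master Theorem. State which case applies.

Master Theorem for T(n) = 1T(n/2) + O(n^0):

a = 1, b = 2, c = 0
log_b(a) = log_2(1) = 0.0000

Case 2: c = 0 = log_2(1) = 0.0000
T(n) = O(n^0 log n) = O(log n)

For T(n) = 1T(n/2) + O(n^0): log_2(1) = 0.0000. This is Case 2 of the Master Theorem (c = log_b(a), equal work at all levels), giving O(log n).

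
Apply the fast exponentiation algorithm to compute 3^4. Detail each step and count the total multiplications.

Computing 3^4 by squaring (build up from 3^1; each line after the first costs one multiplication):

3^1 = 3
3^2 = (3^1)^2 = 3^2 = 9
3^4 = (3^2)^2 = 9^2 = 81

Result: 81
Multiplications needed: 2 (2 lines after 3^1)

3^4 = 81. Using exponentiation by squaring, this requires 2 multiplications. The key idea: if the exponent is even, square the half-power; if odd, multiply by the base once.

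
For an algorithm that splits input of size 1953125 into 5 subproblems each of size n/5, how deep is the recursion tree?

For divide and conquer with division factor 5:

Problem sizes at each level:
Level 0: 1953125
Level 1: 390625
Level 2: 78125
Level 3: 15625
Level 4: 3125
Level 5: 625
Level 6: 125
Level 7: 25
Level 8: 5
Level 9: 1

The root is level 0 and the size-1 base case is level 9 (the tree spans levels 0 through 9, i.e. 10 levels counting the root), so the depth is the number of divisions: log_5(1953125) = 9

The recursion tree depth is log_5(1953125) = 9. At each level, the problem size is divided by 5, so it takes 9 divisions to reduce to a base case of size 1. The algorithm makes 5 recursive calls at each level.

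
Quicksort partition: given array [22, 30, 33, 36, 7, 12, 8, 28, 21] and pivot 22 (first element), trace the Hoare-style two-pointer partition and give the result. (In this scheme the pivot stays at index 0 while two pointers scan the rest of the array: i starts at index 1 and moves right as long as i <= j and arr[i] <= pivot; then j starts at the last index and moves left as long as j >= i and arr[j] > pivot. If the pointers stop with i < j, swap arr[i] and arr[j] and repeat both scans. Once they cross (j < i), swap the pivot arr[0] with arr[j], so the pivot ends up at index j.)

Hoare-style two-pointer partition with pivot = 22:

Initial array: [22, 30, 33, 36, 7, 12, 8, 28, 21]

Pointers start at i = 1, j = 8.
i stops at index 1 (arr[1]=30 > 22), j stops at index 8 (arr[8]=21 <= 22): swap arr[1] and arr[8], array becomes [22, 21, 33, 36, 7, 12, 8, 28, 30]
i stops at index 2 (arr[2]=33 > 22), j stops at index 6 (arr[6]=8 <= 22): swap arr[2] and arr[6], array becomes [22, 21, 8, 36, 7, 12, 33, 28, 30]
i stops at index 3 (arr[3]=36 > 22), j stops at index 5 (arr[5]=12 <= 22): swap arr[3] and arr[5], array becomes [22, 21, 8, 12, 7, 36, 33, 28, 30]
i ends at 5, j ends at 4: the pointers have crossed (j < i), so scanning stops.

Swap pivot arr[0] with arr[4] to place pivot at position 4: [7, 21, 8, 12, 22, 36, 33, 28, 30]
Pivot position: 4

After partitioning with pivot 22, the array becomes [7, 21, 8, 12, 22, 36, 33, 28, 30]. The pivot is placed at index 4. All elements to the left of the pivot are <= 22, and all elements to the right are > 22.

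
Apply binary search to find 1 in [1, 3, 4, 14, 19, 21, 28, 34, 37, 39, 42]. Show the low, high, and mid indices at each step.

Binary search for 1 in [1, 3, 4, 14, 19, 21, 28, 34, 37, 39, 42]:

lo=0, hi=10, mid=5, arr[mid]=21 -> 21 > 1, search left half
lo=0, hi=4, mid=2, arr[mid]=4 -> 4 > 1, search left half
lo=0, hi=1, mid=0, arr[mid]=1 -> Found target at index 0!

Binary search finds 1 at index 0 after 3 comparisons. The search repeatedly halves the search space by comparing with the middle element.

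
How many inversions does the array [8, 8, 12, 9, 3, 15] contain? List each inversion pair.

Finding inversions in [8, 8, 12, 9, 3, 15]:

(0, 4): arr[0]=8 > arr[4]=3
(1, 4): arr[1]=8 > arr[4]=3
(2, 3): arr[2]=12 > arr[3]=9
(2, 4): arr[2]=12 > arr[4]=3
(3, 4): arr[3]=9 > arr[4]=3

Total inversions: 5

The array has 5 inversion(s): (0,4), (1,4), (2,3), (2,4), (3,4). Each pair (i,j) satisfies i < j and arr[i] > arr[j].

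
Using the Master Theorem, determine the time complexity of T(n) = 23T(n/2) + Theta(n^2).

Master Theorem for T(n) = 23T(n/2) + O(n^2):

a = 23, b = 2, c = 2
log_b(a) = log_2(23) = 4.5236

Case 1: c = 2 < log_2(23) = 4.5236
T(n) = O(n^(log_2 23))

For T(n) = 23T(n/2) + O(n^2): log_2(23) = 4.5236. This is Case 1 of the Master Theorem (c < log_b(a), work dominated by leaves), giving O(n^(log_2 23)).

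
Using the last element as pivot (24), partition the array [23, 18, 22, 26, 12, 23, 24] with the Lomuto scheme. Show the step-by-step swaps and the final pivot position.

Lomuto partition with pivot = 24:

Initial array: [23, 18, 22, 26, 12, 23, 24]

arr[0]=23 <= 24: swap with position 0, array becomes [23, 18, 22, 26, 12, 23, 24]
arr[1]=18 <= 24: swap with position 1, array becomes [23, 18, 22, 26, 12, 23, 24]
arr[2]=22 <= 24: swap with position 2, array becomes [23, 18, 22, 26, 12, 23, 24]
arr[3]=26 > 24: no swap
arr[4]=12 <= 24: swap with position 3, array becomes [23, 18, 22, 12, 26, 23, 24]
arr[5]=23 <= 24: swap with position 4, array becomes [23, 18, 22, 12, 23, 26, 24]

Place pivot at position 5: [23, 18, 22, 12, 23, 24, 26]
Pivot position: 5

After partitioning with pivot 24, the array becomes [23, 18, 22, 12, 23, 24, 26]. The pivot is placed at index 5. All elements to the left of the pivot are <= 24, and all elements to the right are > 24.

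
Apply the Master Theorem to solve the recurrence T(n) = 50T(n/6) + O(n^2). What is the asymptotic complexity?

Master Theorem for T(n) = 50T(n/6) + O(n^2):

a = 50, b = 6, c = 2
log_b(a) = log_6(50) = 2.1833

Case 1: c = 2 < log_6(50) = 2.1833
T(n) = O(n^(log_6 50))

For T(n) = 50T(n/6) + O(n^2): log_6(50) = 2.1833. This is Case 1 of the Master Theorem (c < log_b(a), work dominated by leaves), giving O(n^(log_6 50)).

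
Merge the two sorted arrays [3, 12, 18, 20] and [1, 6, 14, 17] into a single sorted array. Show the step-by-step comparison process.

Merging process:

Compare 3 vs 1: take 1 from right. Merged: [1]
Compare 3 vs 6: take 3 from left. Merged: [1, 3]
Compare 12 vs 6: take 6 from right. Merged: [1, 3, 6]
Compare 12 vs 14: take 12 from left. Merged: [1, 3, 6, 12]
Compare 18 vs 14: take 14 from right. Merged: [1, 3, 6, 12, 14]
Compare 18 vs 17: take 17 from right. Merged: [1, 3, 6, 12, 14, 17]
Append remaining from left: [18, 20]. Merged: [1, 3, 6, 12, 14, 17, 18, 20]

Final merged array: [1, 3, 6, 12, 14, 17, 18, 20]
Total comparisons: 6

The merged array is [1, 3, 6, 12, 14, 17, 18, 20], requiring 6 comparisons. The merge step runs in O(n) time where n is the total number of elements.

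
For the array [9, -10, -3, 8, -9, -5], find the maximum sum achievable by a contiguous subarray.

Using Kadane's algorithm on [9, -10, -3, 8, -9, -5]:

Scanning through the array:
Position 1 (value -10): max_ending_here = -1, max_so_far = 9
Position 2 (value -3): max_ending_here = -3, max_so_far = 9
Position 3 (value 8): max_ending_here = 8, max_so_far = 9
Position 4 (value -9): max_ending_here = -1, max_so_far = 9
Position 5 (value -5): max_ending_here = -5, max_so_far = 9

Maximum subarray: [9]
Maximum sum: 9

The maximum subarray is [9] with sum 9. This subarray runs from index 0 to index 0.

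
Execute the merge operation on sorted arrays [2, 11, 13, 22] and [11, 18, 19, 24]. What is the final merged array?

Merging process:

Compare 2 vs 11: take 2 from left. Merged: [2]
Compare 11 vs 11: take 11 from left. Merged: [2, 11]
Compare 13 vs 11: take 11 from right. Merged: [2, 11, 11]
Compare 13 vs 18: take 13 from left. Merged: [2, 11, 11, 13]
Compare 22 vs 18: take 18 from right. Merged: [2, 11, 11, 13, 18]
Compare 22 vs 19: take 19 from right. Merged: [2, 11, 11, 13, 18, 19]
Compare 22 vs 24: take 22 from left. Merged: [2, 11, 11, 13, 18, 19, 22]
Append remaining from right: [24]. Merged: [2, 11, 11, 13, 18, 19, 22, 24]

Final merged array: [2, 11, 11, 13, 18, 19, 22, 24]
Total comparisons: 7

The merged array is [2, 11, 11, 13, 18, 19, 22, 24], requiring 7 comparisons. The merge step runs in O(n) time where n is the total number of elements.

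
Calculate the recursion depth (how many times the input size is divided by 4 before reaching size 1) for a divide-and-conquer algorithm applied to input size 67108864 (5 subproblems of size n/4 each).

For divide and conquer with division factor 4:

Problem sizes at each level:
Level 0: 67108864
Level 1: 16777216
Level 2: 4194304
Level 3: 1048576
Level 4: 262144
Level 5: 65536
Level 6: 16384
Level 7: 4096
Level 8: 1024
Level 9: 256
Level 10: 64
Level 11: 16
Level 12: 4
Level 13: 1

The root is level 0 and the size-1 base case is level 13 (the tree spans levels 0 through 13, i.e. 14 levels counting the root), so the depth is the number of divisions: log_4(67108864) = 13

The recursion tree depth is log_4(67108864) = 13. At each level, the problem size is divided by 4, so it takes 13 divisions to reduce to a base case of size 1. The algorithm makes 5 recursive calls at each level.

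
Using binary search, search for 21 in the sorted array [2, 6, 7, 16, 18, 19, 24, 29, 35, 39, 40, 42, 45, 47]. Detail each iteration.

Binary search for 21 in [2, 6, 7, 16, 18, 19, 24, 29, 35, 39, 40, 42, 45, 47]:

lo=0, hi=13, mid=6, arr[mid]=24 -> 24 > 21, search left half
lo=0, hi=5, mid=2, arr[mid]=7 -> 7 < 21, search right half
lo=3, hi=5, mid=4, arr[mid]=18 -> 18 < 21, search right half
lo=5, hi=5, mid=5, arr[mid]=19 -> 19 < 21, search right half
lo=6 > hi=5, target 21 not found

Binary search determines that 21 is not in the array after 4 comparisons. The search space was exhausted without finding the target.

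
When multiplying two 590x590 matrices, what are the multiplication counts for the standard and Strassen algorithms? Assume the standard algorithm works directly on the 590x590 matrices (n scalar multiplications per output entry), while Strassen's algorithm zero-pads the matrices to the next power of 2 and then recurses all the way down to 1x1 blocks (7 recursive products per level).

Matrix multiplication for 590x590 matrices:

Strassen's algorithm requires power-of-2 dimensions. Pad 590x590 to 1024x1024 (next power of 2).

Standard algorithm: 590^3 = 205379000 multiplications
Strassen's algorithm: 7^(log2(1024)) = 7^10 = 282475249 multiplications
Difference: 205379000 - 282475249 = -77096249 (Strassen uses MORE here due to padding overhead — for small or just-over-power-of-2 n, padding can outweigh the per-level savings)

Standard: 205379000 multiplications (590^3). Strassen: 282475249 multiplications (7^10, after padding to 1024x1024). Strassen reduces 8 recursive multiplications to 7 at each level.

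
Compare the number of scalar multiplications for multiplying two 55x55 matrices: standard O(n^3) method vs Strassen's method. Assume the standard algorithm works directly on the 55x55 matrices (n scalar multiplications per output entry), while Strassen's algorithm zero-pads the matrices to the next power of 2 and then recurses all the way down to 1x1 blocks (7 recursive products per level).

Matrix multiplication for 55x55 matrices:

Strassen's algorithm requires power-of-2 dimensions. Pad 55x55 to 64x64 (next power of 2).

Standard algorithm: 55^3 = 166375 multiplications
Strassen's algorithm: 7^(log2(64)) = 7^6 = 117649 multiplications
Savings: 166375 - 117649 = 48726 multiplications

Standard: 166375 multiplications (55^3). Strassen: 117649 multiplications (7^6, after padding to 64x64). Strassen reduces 8 recursive multiplications to 7 at each level.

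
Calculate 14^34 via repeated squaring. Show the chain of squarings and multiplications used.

Computing 14^34 by squaring (build up from 14^1; each line after the first costs one multiplication):

14^1 = 14
14^2 = (14^1)^2 = 14^2 = 196
14^4 = (14^2)^2 = 196^2 = 38416
14^8 = (14^4)^2 = 38416^2 = 1475789056
14^16 = (14^8)^2 = 1475789056^2 = 2177953337809371136
14^17 = 14 * 14^16 = 14 * 2177953337809371136 = 30491346729331195904
14^34 = (14^17)^2 = 30491346729331195904^2 = 929722225368296217729286886758826377216

Result: 929722225368296217729286886758826377216
Multiplications needed: 6 (6 lines after 14^1)

14^34 = 929722225368296217729286886758826377216. Using exponentiation by squaring, this requires 6 multiplications. The key idea: if the exponent is even, square the half-power; if odd, multiply by the base once.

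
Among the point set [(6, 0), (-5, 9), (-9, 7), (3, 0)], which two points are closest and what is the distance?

Computing all pairwise distances among 4 points:

d((6, 0), (-5, 9)) = 14.2127
d((6, 0), (-9, 7)) = 16.5529
d((6, 0), (3, 0)) = 3.0 <-- minimum
d((-5, 9), (-9, 7)) = 4.4721
d((-5, 9), (3, 0)) = 12.0416
d((-9, 7), (3, 0)) = 13.8924

Closest pair: (6, 0) and (3, 0) with distance 3.0

The closest pair is (6, 0) and (3, 0) with Euclidean distance 3.0. For 4 points, brute-force pairwise comparison is shown above. For large n, the divide-and-conquer algorithm (sort by x, recurse on halves, check the dividing strip) achieves O(n log n).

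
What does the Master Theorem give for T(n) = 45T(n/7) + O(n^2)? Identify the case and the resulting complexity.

Master Theorem for T(n) = 45T(n/7) + O(n^2):

a = 45, b = 7, c = 2
log_b(a) = log_7(45) = 1.9562

Case 3: c = 2 > log_7(45) = 1.9562
T(n) = O(n^2) = O(n^2)

For T(n) = 45T(n/7) + O(n^2): log_7(45) = 1.9562. This is Case 3 of the Master Theorem (c > log_b(a), work dominated by root), giving O(n^2).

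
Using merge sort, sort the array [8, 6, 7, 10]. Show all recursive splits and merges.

Merge sort trace:

Split: [8, 6, 7, 10] -> [8, 6] and [7, 10]
  Split: [8, 6] -> [8] and [6]
  Merge: [8] + [6] -> [6, 8]
  Split: [7, 10] -> [7] and [10]
  Merge: [7] + [10] -> [7, 10]
Merge: [6, 8] + [7, 10] -> [6, 7, 8, 10]

Final sorted array: [6, 7, 8, 10]

The merge sort proceeds by recursively splitting the array and merging sorted halves.
After all merges, the sorted array is [6, 7, 8, 10].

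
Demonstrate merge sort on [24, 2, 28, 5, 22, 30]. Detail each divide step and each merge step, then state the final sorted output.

Merge sort trace:

Split: [24, 2, 28, 5, 22, 30] -> [24, 2, 28] and [5, 22, 30]
  Split: [24, 2, 28] -> [24] and [2, 28]
    Split: [2, 28] -> [2] and [28]
    Merge: [2] + [28] -> [2, 28]
  Merge: [24] + [2, 28] -> [2, 24, 28]
  Split: [5, 22, 30] -> [5] and [22, 30]
    Split: [22, 30] -> [22] and [30]
    Merge: [22] + [30] -> [22, 30]
  Merge: [5] + [22, 30] -> [5, 22, 30]
Merge: [2, 24, 28] + [5, 22, 30] -> [2, 5, 22, 24, 28, 30]

Final sorted array: [2, 5, 22, 24, 28, 30]

The merge sort proceeds by recursively splitting the array and merging sorted halves.
After all merges, the sorted array is [2, 5, 22, 24, 28, 30].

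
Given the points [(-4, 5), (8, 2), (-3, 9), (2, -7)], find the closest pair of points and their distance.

Computing all pairwise distances among 4 points:

d((-4, 5), (8, 2)) = 12.3693
d((-4, 5), (-3, 9)) = 4.1231 <-- minimum
d((-4, 5), (2, -7)) = 13.4164
d((8, 2), (-3, 9)) = 13.0384
d((8, 2), (2, -7)) = 10.8167
d((-3, 9), (2, -7)) = 16.7631

Closest pair: (-4, 5) and (-3, 9) with distance 4.1231

The closest pair is (-4, 5) and (-3, 9) with Euclidean distance 4.1231. For 4 points, brute-force pairwise comparison is shown above. For large n, the divide-and-conquer algorithm (sort by x, recurse on halves, check the dividing strip) achieves O(n log n).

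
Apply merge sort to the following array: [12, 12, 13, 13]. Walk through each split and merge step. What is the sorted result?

Merge sort trace:

Split: [12, 12, 13, 13] -> [12, 12] and [13, 13]
  Split: [12, 12] -> [12] and [12]
  Merge: [12] + [12] -> [12, 12]
  Split: [13, 13] -> [13] and [13]
  Merge: [13] + [13] -> [13, 13]
Merge: [12, 12] + [13, 13] -> [12, 12, 13, 13]

Final sorted array: [12, 12, 13, 13]

The merge sort proceeds by recursively splitting the array and merging sorted halves.
After all merges, the sorted array is [12, 12, 13, 13].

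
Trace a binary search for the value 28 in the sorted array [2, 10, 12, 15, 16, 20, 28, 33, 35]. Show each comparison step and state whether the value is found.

Binary search for 28 in [2, 10, 12, 15, 16, 20, 28, 33, 35]:

lo=0, hi=8, mid=4, arr[mid]=16 -> 16 < 28, search right half
lo=5, hi=8, mid=6, arr[mid]=28 -> Found target at index 6!

Binary search finds 28 at index 6 after 2 comparisons. The search repeatedly halves the search space by comparing with the middle element.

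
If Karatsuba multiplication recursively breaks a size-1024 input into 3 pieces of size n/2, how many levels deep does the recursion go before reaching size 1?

For divide and conquer with division factor 2:

Problem sizes at each level:
Level 0: 1024
Level 1: 512
Level 2: 256
Level 3: 128
Level 4: 64
Level 5: 32
Level 6: 16
Level 7: 8
Level 8: 4
Level 9: 2
Level 10: 1

The root is level 0 and the size-1 base case is level 10 (the tree spans levels 0 through 10, i.e. 11 levels counting the root), so the depth is the number of divisions: log_2(1024) = 10

The recursion tree depth is log_2(1024) = 10. At each level, the problem size is divided by 2, so it takes 10 divisions to reduce to a base case of size 1. The algorithm makes 3 recursive calls at each level.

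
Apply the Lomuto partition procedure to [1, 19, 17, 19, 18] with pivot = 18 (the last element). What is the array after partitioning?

Lomuto partition with pivot = 18:

Initial array: [1, 19, 17, 19, 18]

arr[0]=1 <= 18: swap with position 0, array becomes [1, 19, 17, 19, 18]
arr[1]=19 > 18: no swap
arr[2]=17 <= 18: swap with position 1, array becomes [1, 17, 19, 19, 18]
arr[3]=19 > 18: no swap

Place pivot at position 2: [1, 17, 18, 19, 19]
Pivot position: 2

After partitioning with pivot 18, the array becomes [1, 17, 18, 19, 19]. The pivot is placed at index 2. All elements to the left of the pivot are <= 18, and all elements to the right are > 18.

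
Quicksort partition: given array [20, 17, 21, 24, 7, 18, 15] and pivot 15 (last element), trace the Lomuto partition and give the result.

Lomuto partition with pivot = 15:

Initial array: [20, 17, 21, 24, 7, 18, 15]

arr[0]=20 > 15: no swap
arr[1]=17 > 15: no swap
arr[2]=21 > 15: no swap
arr[3]=24 > 15: no swap
arr[4]=7 <= 15: swap with position 0, array becomes [7, 17, 21, 24, 20, 18, 15]
arr[5]=18 > 15: no swap

Place pivot at position 1: [7, 15, 21, 24, 20, 18, 17]
Pivot position: 1

After partitioning with pivot 15, the array becomes [7, 15, 21, 24, 20, 18, 17]. The pivot is placed at index 1. All elements to the left of the pivot are <= 15, and all elements to the right are > 15.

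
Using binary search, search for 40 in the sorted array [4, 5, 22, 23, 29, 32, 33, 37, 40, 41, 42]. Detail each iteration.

Binary search for 40 in [4, 5, 22, 23, 29, 32, 33, 37, 40, 41, 42]:

lo=0, hi=10, mid=5, arr[mid]=32 -> 32 < 40, search right half
lo=6, hi=10, mid=8, arr[mid]=40 -> Found target at index 8!

Binary search finds 40 at index 8 after 2 comparisons. The search repeatedly halves the search space by comparing with the middle element.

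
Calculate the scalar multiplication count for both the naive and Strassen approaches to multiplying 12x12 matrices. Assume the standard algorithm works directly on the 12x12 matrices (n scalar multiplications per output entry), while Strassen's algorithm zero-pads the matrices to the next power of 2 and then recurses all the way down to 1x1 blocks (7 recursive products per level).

Matrix multiplication for 12x12 matrices:

Strassen's algorithm requires power-of-2 dimensions. Pad 12x12 to 16x16 (next power of 2).

Standard algorithm: 12^3 = 1728 multiplications
Strassen's algorithm: 7^(log2(16)) = 7^4 = 2401 multiplications
Difference: 1728 - 2401 = -673 (Strassen uses MORE here due to padding overhead — for small or just-over-power-of-2 n, padding can outweigh the per-level savings)

Standard: 1728 multiplications (12^3). Strassen: 2401 multiplications (7^4, after padding to 16x16). Strassen reduces 8 recursive multiplications to 7 at each level.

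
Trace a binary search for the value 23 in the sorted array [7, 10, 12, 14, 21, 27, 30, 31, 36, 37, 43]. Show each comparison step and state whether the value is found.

Binary search for 23 in [7, 10, 12, 14, 21, 27, 30, 31, 36, 37, 43]:

lo=0, hi=10, mid=5, arr[mid]=27 -> 27 > 23, search left half
lo=0, hi=4, mid=2, arr[mid]=12 -> 12 < 23, search right half
lo=3, hi=4, mid=3, arr[mid]=14 -> 14 < 23, search right half
lo=4, hi=4, mid=4, arr[mid]=21 -> 21 < 23, search right half
lo=5 > hi=4, target 23 not found

Binary search determines that 23 is not in the array after 4 comparisons. The search space was exhausted without finding the target.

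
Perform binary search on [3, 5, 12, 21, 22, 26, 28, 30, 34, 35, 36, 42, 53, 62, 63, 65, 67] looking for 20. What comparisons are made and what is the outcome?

Binary search for 20 in [3, 5, 12, 21, 22, 26, 28, 30, 34, 35, 36, 42, 53, 62, 63, 65, 67]:

lo=0, hi=16, mid=8, arr[mid]=34 -> 34 > 20, search left half
lo=0, hi=7, mid=3, arr[mid]=21 -> 21 > 20, search left half
lo=0, hi=2, mid=1, arr[mid]=5 -> 5 < 20, search right half
lo=2, hi=2, mid=2, arr[mid]=12 -> 12 < 20, search right half
lo=3 > hi=2, target 20 not found

Binary search determines that 20 is not in the array after 4 comparisons. The search space was exhausted without finding the target.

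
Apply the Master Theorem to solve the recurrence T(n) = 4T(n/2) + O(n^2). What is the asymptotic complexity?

Master Theorem for T(n) = 4T(n/2) + O(n^2):

a = 4, b = 2, c = 2
log_b(a) = log_2(4) = 2.0000

Case 2: c = 2 = log_2(4) = 2.0000
T(n) = O(n^2 log n) = O(n^2 log n)

For T(n) = 4T(n/2) + O(n^2): log_2(4) = 2.0000. This is Case 2 of the Master Theorem (c = log_b(a), equal work at all levels), giving O(n^2 log n).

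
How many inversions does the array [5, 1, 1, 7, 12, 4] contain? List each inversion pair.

Finding inversions in [5, 1, 1, 7, 12, 4]:

(0, 1): arr[0]=5 > arr[1]=1
(0, 2): arr[0]=5 > arr[2]=1
(0, 5): arr[0]=5 > arr[5]=4
(3, 5): arr[3]=7 > arr[5]=4
(4, 5): arr[4]=12 > arr[5]=4

Total inversions: 5

The array has 5 inversion(s): (0,1), (0,2), (0,5), (3,5), (4,5). Each pair (i,j) satisfies i < j and arr[i] > arr[j].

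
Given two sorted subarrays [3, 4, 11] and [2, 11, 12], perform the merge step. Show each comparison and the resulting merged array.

Merging process:

Compare 3 vs 2: take 2 from right. Merged: [2]
Compare 3 vs 11: take 3 from left. Merged: [2, 3]
Compare 4 vs 11: take 4 from left. Merged: [2, 3, 4]
Compare 11 vs 11: take 11 from left. Merged: [2, 3, 4, 11]
Append remaining from right: [11, 12]. Merged: [2, 3, 4, 11, 11, 12]

Final merged array: [2, 3, 4, 11, 11, 12]
Total comparisons: 4

The merged array is [2, 3, 4, 11, 11, 12], requiring 4 comparisons. The merge step runs in O(n) time where n is the total number of elements.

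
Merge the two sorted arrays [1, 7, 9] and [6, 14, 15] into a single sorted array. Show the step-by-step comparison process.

Merging process:

Compare 1 vs 6: take 1 from left. Merged: [1]
Compare 7 vs 6: take 6 from right. Merged: [1, 6]
Compare 7 vs 14: take 7 from left. Merged: [1, 6, 7]
Compare 9 vs 14: take 9 from left. Merged: [1, 6, 7, 9]
Append remaining from right: [14, 15]. Merged: [1, 6, 7, 9, 14, 15]

Final merged array: [1, 6, 7, 9, 14, 15]
Total comparisons: 4

The merged array is [1, 6, 7, 9, 14, 15], requiring 4 comparisons. The merge step runs in O(n) time where n is the total number of elements.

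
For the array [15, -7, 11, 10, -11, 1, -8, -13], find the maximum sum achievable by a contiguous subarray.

Using Kadane's algorithm on [15, -7, 11, 10, -11, 1, -8, -13]:

Scanning through the array:
Position 1 (value -7): max_ending_here = 8, max_so_far = 15
Position 2 (value 11): max_ending_here = 19, max_so_far = 19
Position 3 (value 10): max_ending_here = 29, max_so_far = 29
Position 4 (value -11): max_ending_here = 18, max_so_far = 29
Position 5 (value 1): max_ending_here = 19, max_so_far = 29
Position 6 (value -8): max_ending_here = 11, max_so_far = 29
Position 7 (value -13): max_ending_here = -2, max_so_far = 29

Maximum subarray: [15, -7, 11, 10]
Maximum sum: 29

The maximum subarray is [15, -7, 11, 10] with sum 29. This subarray runs from index 0 to index 3.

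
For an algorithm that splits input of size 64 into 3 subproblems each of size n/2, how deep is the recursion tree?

For divide and conquer with division factor 2:

Problem sizes at each level:
Level 0: 64
Level 1: 32
Level 2: 16
Level 3: 8
Level 4: 4
Level 5: 2
Level 6: 1

The root is level 0 and the size-1 base case is level 6 (the tree spans levels 0 through 6, i.e. 7 levels counting the root), so the depth is the number of divisions: log_2(64) = 6

The recursion tree depth is log_2(64) = 6. At each level, the problem size is divided by 2, so it takes 6 divisions to reduce to a base case of size 1. The algorithm makes 3 recursive calls at each level.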